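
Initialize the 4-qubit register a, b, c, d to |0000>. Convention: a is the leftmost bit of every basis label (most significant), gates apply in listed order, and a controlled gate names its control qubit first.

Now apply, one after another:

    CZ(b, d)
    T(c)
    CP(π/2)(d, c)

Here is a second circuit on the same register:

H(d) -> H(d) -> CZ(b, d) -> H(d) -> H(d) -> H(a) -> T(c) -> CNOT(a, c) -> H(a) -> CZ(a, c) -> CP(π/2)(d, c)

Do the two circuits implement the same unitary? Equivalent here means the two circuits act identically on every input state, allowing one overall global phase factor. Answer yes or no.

No, they are not equivalent — no single phase factor reconciles the two unitaries.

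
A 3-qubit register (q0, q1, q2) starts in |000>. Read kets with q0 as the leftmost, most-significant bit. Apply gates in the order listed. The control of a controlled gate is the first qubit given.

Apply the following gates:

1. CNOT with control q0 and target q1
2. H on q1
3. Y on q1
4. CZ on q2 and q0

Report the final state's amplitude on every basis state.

After the circuit, the state carries amplitude -sqrt(2)*I/2 on |000>, sqrt(2)*I/2 on |010>, and 0 on every other basis state.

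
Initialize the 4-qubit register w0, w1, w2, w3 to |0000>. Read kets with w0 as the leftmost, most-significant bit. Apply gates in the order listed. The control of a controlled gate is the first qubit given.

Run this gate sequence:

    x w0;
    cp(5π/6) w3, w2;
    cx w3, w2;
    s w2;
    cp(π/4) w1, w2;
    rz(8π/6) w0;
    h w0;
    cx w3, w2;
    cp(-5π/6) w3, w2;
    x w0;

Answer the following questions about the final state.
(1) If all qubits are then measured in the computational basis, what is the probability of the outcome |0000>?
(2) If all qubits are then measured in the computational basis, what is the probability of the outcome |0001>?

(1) Outcome |0000> occurs with probability 1/2.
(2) A full measurement returns |0001> with probability 0.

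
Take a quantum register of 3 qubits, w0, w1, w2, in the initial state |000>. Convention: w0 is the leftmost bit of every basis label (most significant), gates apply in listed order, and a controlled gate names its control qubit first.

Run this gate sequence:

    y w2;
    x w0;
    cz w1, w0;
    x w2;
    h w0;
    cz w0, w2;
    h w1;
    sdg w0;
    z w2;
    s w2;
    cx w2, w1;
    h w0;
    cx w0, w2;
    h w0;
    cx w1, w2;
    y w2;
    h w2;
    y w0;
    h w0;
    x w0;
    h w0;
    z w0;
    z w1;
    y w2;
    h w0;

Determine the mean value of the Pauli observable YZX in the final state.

In the final state, YZX has expectation 0.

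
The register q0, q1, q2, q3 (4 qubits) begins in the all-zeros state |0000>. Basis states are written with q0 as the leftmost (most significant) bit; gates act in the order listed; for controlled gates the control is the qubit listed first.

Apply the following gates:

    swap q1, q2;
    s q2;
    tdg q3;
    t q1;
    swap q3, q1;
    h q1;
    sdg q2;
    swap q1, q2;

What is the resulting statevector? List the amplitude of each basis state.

After the circuit, the state carries amplitude sqrt(2)/2 on |0000>, sqrt(2)/2 on |0010>, and 0 on every other basis state.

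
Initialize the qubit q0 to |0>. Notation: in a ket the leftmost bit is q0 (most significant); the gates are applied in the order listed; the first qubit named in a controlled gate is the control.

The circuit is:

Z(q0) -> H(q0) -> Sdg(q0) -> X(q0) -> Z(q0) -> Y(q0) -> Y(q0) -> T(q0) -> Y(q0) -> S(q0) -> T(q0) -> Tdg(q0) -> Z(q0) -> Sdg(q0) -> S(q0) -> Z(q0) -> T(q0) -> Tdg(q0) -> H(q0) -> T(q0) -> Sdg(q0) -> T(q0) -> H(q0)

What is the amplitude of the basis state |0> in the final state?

|0> carries amplitude sqrt(2)*exp(3*I*pi/4)/2 in the final state.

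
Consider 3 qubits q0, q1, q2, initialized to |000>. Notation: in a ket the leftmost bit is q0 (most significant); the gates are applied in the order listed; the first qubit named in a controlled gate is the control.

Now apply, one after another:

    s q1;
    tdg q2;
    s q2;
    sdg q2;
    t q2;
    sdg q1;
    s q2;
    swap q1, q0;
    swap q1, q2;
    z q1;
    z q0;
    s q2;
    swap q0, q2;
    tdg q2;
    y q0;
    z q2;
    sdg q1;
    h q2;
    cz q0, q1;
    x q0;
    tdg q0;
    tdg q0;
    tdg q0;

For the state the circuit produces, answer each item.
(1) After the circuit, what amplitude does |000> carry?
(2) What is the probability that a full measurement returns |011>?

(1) The final state's coefficient on |000> equals sqrt(2)*I/2. Key observation: steps 1-6 multiply out to the identity, so the circuit reduces to the remaining gates.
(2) Outcome |011> occurs with probability 0.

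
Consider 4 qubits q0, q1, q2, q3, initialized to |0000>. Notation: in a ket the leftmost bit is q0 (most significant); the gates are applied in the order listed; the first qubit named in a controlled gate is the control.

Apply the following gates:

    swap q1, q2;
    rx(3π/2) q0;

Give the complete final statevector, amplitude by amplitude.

After the circuit, the state carries amplitude -sqrt(2)/2 on |0000>, -sqrt(2)*I/2 on |1000>, and 0 on every other basis state.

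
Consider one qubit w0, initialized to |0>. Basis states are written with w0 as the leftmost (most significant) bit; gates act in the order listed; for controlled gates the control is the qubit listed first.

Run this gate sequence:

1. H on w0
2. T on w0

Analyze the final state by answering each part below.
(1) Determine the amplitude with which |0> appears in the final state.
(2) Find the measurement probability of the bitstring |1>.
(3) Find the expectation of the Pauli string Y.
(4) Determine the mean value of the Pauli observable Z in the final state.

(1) |0> carries amplitude sqrt(2)/2 in the final state.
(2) Outcome |1> occurs with probability 1/2.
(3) The expectation value of Y is sqrt(2)/2.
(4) In the final state, Z has expectation 0.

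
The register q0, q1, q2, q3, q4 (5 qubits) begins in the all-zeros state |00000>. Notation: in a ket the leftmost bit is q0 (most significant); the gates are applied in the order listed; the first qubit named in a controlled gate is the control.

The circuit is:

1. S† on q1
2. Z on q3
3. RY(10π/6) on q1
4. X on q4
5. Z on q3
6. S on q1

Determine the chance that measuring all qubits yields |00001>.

A full measurement returns |00001> with probability 3/4.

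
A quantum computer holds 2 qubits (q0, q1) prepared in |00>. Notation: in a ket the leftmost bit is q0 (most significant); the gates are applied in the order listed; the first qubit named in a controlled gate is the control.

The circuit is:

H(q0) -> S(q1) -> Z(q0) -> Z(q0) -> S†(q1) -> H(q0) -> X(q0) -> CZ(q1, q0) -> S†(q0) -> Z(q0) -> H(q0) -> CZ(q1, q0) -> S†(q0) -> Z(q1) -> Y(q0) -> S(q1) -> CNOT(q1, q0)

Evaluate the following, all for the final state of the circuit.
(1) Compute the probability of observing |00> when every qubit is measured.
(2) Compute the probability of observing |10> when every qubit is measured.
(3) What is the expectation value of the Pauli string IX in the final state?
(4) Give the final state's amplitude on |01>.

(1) Outcome |00> occurs with probability 1/2. Key observation: steps 1-6 multiply out to the identity, so the circuit reduces to the remaining gates.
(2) A full measurement returns |10> with probability 1/2.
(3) In the final state, IX has expectation 0.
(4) The final state's coefficient on |01> equals 0.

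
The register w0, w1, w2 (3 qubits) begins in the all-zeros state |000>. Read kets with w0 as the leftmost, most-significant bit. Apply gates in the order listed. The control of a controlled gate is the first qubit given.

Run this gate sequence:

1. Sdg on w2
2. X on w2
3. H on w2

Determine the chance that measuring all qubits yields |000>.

The probability of measuring |000> is 1/2.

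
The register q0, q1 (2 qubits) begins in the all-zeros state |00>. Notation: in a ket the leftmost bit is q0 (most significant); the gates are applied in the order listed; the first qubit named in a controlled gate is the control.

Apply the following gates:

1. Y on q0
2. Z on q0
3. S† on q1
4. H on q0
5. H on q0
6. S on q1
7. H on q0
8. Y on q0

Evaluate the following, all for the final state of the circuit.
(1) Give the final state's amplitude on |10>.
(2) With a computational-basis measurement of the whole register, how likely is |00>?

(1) The amplitude on |10> is sqrt(2)/2. Key observation: the block from step 3 through step 6 cancels to the identity and can be dropped.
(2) A full measurement returns |00> with probability 1/2.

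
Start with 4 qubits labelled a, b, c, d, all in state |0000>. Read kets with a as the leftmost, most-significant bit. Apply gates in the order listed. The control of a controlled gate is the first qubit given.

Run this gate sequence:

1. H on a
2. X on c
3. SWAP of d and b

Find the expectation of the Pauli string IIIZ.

The expectation value of IIIZ is 1.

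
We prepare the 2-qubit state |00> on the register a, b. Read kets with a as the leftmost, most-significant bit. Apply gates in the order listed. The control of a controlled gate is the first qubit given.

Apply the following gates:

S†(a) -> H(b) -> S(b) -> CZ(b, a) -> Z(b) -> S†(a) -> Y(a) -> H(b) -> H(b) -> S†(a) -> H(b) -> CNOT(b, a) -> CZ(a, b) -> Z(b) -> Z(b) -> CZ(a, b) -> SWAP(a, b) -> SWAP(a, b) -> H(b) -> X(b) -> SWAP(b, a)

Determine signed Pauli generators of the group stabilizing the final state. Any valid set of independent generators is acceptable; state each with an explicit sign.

The stabilizer group can be generated by -XZ, +ZY, among other valid generating sets.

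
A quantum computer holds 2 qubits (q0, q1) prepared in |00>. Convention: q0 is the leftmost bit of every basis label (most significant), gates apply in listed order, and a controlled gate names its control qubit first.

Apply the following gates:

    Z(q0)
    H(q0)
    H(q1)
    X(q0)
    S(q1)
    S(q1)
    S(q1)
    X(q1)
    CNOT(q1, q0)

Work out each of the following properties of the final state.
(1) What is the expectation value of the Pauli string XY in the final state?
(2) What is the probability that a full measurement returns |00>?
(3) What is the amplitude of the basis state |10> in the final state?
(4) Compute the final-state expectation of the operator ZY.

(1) The expectation value of XY is 1.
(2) The probability of measuring |00> is 1/4.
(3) |10> carries amplitude -I/2 in the final state.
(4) In the final state, ZY has expectation 0.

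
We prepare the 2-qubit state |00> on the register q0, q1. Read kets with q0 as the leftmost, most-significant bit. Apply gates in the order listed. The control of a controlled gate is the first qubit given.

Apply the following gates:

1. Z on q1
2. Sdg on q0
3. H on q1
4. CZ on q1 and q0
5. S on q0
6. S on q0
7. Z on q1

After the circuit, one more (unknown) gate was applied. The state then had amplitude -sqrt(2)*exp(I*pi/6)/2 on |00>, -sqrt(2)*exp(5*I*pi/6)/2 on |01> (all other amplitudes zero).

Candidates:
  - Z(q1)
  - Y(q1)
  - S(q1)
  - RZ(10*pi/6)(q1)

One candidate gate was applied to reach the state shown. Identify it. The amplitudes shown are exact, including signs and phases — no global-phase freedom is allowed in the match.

The applied gate was RZ(10*pi/6)(q1).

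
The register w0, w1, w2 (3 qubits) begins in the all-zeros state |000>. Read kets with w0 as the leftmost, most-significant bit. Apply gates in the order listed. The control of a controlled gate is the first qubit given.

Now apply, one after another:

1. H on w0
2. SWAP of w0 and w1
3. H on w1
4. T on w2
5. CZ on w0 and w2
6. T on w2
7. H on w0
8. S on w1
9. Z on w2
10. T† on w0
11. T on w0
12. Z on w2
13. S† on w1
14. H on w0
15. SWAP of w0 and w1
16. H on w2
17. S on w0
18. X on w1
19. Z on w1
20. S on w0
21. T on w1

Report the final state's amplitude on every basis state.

The resulting statevector has amplitude -sqrt(2)*exp(I*pi/4)/2 on |010>, -sqrt(2)*exp(I*pi/4)/2 on |011>, and 0 on every other basis state. Key observation: steps 7-14 multiply out to the identity, so the circuit reduces to the remaining gates.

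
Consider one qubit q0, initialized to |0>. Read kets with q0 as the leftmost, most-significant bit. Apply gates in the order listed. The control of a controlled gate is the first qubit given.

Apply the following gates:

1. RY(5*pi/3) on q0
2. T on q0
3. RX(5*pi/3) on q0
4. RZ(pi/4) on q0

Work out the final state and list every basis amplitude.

After the circuit, the state carries amplitude (-3 + exp(3*I*pi/4))*exp(7*I*pi/8)/4 on |0>, sqrt(3)*(-1 + exp(I*pi/4))*exp(3*I*pi/8)/4 on |1>.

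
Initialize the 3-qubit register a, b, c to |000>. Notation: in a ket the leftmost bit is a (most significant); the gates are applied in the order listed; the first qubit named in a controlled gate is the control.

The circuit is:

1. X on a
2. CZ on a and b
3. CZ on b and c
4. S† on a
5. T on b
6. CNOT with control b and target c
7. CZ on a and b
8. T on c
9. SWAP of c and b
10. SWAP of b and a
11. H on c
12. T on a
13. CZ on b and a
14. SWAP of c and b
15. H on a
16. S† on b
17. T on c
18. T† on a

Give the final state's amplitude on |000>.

|000> carries amplitude 0 in the final state.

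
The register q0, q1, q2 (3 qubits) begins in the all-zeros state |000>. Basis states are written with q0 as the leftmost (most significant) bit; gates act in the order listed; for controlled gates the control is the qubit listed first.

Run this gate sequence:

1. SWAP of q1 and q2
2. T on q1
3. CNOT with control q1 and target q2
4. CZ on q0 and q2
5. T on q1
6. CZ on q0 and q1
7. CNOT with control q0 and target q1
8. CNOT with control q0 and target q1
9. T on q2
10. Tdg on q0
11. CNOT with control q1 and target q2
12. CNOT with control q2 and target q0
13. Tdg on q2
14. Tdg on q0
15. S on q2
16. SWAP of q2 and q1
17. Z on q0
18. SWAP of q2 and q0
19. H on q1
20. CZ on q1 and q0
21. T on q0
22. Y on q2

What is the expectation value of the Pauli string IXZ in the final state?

The observable IXZ averages to -1. Key observation: the block from step 7 through step 8 cancels to the identity and can be dropped.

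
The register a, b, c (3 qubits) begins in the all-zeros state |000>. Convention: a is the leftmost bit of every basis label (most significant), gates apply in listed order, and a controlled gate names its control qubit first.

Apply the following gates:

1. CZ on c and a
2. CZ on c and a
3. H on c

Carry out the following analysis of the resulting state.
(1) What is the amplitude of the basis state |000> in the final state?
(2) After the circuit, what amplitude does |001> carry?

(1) The amplitude on |000> is sqrt(2)/2.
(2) |001> carries amplitude sqrt(2)/2 in the final state.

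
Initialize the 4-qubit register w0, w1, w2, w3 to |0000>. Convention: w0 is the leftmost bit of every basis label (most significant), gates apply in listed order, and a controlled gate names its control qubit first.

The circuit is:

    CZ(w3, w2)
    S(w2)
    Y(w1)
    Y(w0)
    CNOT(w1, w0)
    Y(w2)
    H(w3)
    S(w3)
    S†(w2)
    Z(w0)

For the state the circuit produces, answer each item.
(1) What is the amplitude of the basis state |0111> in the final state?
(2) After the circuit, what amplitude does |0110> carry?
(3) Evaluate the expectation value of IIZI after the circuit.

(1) The final state's coefficient on |0111> equals -sqrt(2)*I/2.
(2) The final state's coefficient on |0110> equals -sqrt(2)/2.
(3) In the final state, IIZI has expectation -1.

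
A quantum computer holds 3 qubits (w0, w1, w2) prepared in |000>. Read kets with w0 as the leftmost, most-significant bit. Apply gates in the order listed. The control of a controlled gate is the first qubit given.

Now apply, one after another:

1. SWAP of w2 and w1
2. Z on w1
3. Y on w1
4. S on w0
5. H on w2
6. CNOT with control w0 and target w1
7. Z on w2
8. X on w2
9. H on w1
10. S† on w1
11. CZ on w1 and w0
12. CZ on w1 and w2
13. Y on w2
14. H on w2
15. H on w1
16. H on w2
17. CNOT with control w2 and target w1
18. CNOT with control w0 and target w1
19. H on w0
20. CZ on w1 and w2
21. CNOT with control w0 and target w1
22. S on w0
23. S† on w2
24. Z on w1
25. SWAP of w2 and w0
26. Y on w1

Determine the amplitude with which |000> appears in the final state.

The final state's coefficient on |000> equals -1/4 + I/4.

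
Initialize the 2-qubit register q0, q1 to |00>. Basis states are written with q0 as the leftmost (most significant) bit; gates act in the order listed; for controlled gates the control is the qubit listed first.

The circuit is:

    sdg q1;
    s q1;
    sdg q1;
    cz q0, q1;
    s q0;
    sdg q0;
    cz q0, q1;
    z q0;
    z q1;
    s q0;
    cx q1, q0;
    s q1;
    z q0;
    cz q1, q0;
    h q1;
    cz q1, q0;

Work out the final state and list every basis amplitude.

After the circuit, the state carries amplitude sqrt(2)/2 on |00>, sqrt(2)/2 on |01>, 0 on |10>, 0 on |11>. Key observation: the block from step 4 through step 7 cancels to the identity and can be dropped.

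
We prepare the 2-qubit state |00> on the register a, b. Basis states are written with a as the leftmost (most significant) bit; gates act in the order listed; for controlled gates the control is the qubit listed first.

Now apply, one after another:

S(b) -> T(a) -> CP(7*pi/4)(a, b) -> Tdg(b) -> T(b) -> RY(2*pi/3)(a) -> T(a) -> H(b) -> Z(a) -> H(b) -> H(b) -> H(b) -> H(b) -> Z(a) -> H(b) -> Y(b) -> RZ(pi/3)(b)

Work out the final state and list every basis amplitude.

The final amplitudes are 0 on |00>, exp(2*I*pi/3)/2 on |01>, 0 on |10>, sqrt(3)*exp(11*I*pi/12)/2 on |11>. Key observation: gates 8-15 undo each other exactly, leaving only the rest of the circuit to track.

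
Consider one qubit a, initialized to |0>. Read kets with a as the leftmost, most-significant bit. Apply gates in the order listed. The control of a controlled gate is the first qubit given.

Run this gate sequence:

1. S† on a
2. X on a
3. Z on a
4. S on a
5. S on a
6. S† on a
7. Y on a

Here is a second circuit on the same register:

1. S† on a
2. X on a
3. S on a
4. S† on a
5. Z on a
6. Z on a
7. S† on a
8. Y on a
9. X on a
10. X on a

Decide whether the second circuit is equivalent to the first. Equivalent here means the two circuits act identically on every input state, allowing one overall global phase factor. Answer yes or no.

Yes — the two circuits implement the same unitary up to a global phase.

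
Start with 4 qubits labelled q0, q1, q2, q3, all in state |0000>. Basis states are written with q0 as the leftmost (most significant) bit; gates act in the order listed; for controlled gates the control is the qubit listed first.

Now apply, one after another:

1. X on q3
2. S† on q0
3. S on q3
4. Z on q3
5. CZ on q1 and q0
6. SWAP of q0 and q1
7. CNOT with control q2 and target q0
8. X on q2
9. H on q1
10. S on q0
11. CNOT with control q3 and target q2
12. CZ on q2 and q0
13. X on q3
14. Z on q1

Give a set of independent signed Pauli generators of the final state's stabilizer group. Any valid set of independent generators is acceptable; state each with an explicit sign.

The final state is stabilized by the group generated by -IXII, +ZIII, +IIZI, +IIIZ; other independent generating sets are equally valid.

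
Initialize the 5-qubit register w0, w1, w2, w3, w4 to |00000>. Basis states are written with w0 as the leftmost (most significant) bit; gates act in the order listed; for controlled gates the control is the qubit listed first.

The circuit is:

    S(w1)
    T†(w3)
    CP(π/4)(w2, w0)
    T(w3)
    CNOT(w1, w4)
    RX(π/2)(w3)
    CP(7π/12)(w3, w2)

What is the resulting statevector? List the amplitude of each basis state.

The resulting statevector has amplitude sqrt(2)/2 on |00000>, -sqrt(2)*I/2 on |00010>, and 0 on every other basis state.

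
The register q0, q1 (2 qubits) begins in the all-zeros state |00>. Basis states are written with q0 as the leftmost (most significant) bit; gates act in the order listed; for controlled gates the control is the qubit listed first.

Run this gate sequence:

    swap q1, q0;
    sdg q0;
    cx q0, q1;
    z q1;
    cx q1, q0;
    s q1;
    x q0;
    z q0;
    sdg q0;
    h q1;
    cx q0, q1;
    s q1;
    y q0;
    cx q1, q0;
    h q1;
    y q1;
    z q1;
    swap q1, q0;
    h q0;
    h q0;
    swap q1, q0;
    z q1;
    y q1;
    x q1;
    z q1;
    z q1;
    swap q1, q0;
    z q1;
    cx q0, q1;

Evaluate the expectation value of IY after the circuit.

The expectation value of IY is 1.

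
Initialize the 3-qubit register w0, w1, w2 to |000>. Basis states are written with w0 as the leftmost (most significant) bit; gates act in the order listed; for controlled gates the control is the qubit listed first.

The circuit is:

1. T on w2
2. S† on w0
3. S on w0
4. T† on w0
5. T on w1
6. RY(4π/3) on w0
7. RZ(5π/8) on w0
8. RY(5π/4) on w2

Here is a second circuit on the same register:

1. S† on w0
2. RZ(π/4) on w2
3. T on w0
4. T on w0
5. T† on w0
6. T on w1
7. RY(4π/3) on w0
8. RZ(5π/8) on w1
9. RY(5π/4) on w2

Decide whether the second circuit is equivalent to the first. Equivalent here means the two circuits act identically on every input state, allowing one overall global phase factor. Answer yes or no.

No — the two circuits implement different unitaries, even allowing a global phase.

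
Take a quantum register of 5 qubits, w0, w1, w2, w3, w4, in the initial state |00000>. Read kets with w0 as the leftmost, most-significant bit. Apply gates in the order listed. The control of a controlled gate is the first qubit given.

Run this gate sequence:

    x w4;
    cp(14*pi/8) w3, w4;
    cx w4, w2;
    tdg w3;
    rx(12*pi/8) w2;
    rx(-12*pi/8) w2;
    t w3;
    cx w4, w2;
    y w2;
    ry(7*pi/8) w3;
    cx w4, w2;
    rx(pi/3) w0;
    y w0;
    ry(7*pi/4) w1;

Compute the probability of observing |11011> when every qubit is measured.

The probability of measuring |11011> is 3*(2 - sqrt(2))*(sqrt(sqrt(2) + 2) + 2)/64. Key observation: the block from step 3 through step 8 cancels to the identity and can be dropped.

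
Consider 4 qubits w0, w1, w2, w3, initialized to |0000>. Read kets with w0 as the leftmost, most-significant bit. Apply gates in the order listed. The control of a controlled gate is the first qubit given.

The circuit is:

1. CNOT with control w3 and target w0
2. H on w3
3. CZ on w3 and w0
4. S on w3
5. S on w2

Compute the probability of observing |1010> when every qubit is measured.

Outcome |1010> occurs with probability 0.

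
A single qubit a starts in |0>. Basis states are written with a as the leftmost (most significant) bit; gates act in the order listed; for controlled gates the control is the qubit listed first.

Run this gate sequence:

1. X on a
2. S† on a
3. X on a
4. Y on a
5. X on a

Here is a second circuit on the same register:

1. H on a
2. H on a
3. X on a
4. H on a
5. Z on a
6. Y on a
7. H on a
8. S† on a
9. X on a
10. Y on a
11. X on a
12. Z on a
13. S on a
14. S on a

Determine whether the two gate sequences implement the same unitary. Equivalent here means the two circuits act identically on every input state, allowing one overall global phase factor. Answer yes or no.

No: there is an input state on which the two circuits produce genuinely different outputs (not merely differing by a phase).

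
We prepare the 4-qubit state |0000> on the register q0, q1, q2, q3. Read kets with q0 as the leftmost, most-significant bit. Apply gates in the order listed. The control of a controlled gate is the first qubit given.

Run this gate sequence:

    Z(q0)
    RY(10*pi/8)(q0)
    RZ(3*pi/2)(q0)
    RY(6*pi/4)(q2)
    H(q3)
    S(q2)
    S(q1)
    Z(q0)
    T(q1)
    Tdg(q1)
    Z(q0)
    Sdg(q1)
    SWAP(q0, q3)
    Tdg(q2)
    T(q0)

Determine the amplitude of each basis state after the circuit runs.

After the circuit, the state carries amplitude -sqrt(2 - sqrt(2))*exp(I*pi/4)/4 on |0000>, -sqrt(sqrt(2) + 2)*exp(3*I*pi/4)/4 on |0001>, I*sqrt(2 - sqrt(2))/4 on |0010>, -sqrt(sqrt(2) + 2)/4 on |0011>, 0 on |0100>, 0 on |0101>, 0 on |0110>, 0 on |0111>, -I*sqrt(2 - sqrt(2))/4 on |1000>, sqrt(sqrt(2) + 2)/4 on |1001>, sqrt(2 - sqrt(2))*exp(3*I*pi/4)/4 on |1010>, -sqrt(sqrt(2) + 2)*exp(I*pi/4)/4 on |1011>, 0 on |1100>, 0 on |1101>, 0 on |1110>, 0 on |1111>. Key observation: steps 7-12 multiply out to the identity, so the circuit reduces to the remaining gates.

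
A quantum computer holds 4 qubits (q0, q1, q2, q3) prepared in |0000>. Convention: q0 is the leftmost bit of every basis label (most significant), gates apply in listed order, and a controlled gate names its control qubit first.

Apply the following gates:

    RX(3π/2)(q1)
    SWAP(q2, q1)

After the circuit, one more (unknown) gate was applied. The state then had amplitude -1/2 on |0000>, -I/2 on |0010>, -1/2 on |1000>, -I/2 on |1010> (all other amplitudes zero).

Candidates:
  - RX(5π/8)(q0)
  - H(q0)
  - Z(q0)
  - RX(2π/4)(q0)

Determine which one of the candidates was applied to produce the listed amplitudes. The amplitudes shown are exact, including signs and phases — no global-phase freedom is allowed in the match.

It was H(q0) that produced the state shown.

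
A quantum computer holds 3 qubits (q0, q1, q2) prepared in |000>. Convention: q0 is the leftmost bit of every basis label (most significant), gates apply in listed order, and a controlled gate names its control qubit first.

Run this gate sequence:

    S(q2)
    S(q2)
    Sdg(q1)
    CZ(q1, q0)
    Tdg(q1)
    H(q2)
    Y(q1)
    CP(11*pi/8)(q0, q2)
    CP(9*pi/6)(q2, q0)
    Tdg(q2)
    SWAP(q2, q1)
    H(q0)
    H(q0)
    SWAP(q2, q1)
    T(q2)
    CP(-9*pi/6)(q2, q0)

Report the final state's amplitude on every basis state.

The resulting statevector has amplitude sqrt(2)*I/2 on |010>, sqrt(2)*I/2 on |011>, and 0 on every other basis state. Key observation: gates 9-16 undo each other exactly, leaving only the rest of the circuit to track.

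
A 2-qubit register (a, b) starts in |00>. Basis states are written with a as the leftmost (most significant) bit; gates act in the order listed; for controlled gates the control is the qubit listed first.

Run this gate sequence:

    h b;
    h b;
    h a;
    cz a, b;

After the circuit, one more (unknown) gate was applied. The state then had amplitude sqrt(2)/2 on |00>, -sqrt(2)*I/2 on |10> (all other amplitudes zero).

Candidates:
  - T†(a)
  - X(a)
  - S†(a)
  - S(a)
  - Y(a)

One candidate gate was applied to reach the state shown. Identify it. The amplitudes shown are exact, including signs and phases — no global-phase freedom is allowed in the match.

The unique candidate consistent with the amplitudes is S†(a). Key observation: gates 1-2 undo each other exactly, leaving only the rest of the circuit to track.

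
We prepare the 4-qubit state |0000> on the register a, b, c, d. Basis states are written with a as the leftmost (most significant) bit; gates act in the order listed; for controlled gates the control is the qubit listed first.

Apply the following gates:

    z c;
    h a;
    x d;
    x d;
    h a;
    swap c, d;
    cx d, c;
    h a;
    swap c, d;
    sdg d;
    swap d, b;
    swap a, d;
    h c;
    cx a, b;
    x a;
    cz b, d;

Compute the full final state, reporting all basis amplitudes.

The final amplitudes are 1/2 on |1000>, 1/2 on |1001>, 1/2 on |1010>, 1/2 on |1011>, and 0 on every other basis state.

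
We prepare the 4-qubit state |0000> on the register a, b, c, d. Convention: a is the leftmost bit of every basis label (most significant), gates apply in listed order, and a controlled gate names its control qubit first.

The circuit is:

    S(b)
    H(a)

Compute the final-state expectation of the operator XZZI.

The expectation value of XZZI is 1.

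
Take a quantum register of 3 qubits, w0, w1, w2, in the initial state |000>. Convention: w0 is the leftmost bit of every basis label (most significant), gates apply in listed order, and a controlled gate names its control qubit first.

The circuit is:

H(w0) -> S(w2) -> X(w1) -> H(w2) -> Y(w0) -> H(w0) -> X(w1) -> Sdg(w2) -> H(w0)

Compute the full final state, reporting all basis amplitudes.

The final amplitudes are -I/2 on |000>, -1/2 on |001>, 0 on |010>, 0 on |011>, I/2 on |100>, 1/2 on |101>, 0 on |110>, 0 on |111>.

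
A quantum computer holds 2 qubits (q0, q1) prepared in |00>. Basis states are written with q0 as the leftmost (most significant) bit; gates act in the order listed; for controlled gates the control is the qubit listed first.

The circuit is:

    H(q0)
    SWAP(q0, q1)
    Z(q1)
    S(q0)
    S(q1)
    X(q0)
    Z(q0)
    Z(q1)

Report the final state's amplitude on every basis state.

The resulting statevector has amplitude 0 on |00>, 0 on |01>, -sqrt(2)/2 on |10>, -sqrt(2)*I/2 on |11>.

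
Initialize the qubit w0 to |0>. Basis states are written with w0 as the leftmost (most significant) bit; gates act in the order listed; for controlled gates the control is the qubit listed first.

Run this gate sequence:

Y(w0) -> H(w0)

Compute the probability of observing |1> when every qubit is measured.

A full measurement returns |1> with probability 1/2.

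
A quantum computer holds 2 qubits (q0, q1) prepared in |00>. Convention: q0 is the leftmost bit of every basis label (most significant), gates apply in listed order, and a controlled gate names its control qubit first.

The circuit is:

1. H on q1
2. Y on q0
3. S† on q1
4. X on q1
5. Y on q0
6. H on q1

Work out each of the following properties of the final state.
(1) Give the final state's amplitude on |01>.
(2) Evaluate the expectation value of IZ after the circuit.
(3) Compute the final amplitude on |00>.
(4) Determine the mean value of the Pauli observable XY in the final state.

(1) The final state's coefficient on |01> equals -1/2 - I/2.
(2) In the final state, IZ has expectation 0.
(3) The final state's coefficient on |00> equals 1/2 - I/2.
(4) In the final state, XY has expectation 0.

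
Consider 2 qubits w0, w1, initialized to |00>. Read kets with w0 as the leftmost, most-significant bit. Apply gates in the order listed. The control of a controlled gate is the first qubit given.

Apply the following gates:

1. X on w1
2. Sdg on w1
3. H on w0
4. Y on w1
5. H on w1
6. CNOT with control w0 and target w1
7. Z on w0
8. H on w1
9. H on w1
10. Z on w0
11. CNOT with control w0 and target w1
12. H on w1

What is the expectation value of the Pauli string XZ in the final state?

The observable XZ averages to 1. Key observation: gates 5-12 undo each other exactly, leaving only the rest of the circuit to track.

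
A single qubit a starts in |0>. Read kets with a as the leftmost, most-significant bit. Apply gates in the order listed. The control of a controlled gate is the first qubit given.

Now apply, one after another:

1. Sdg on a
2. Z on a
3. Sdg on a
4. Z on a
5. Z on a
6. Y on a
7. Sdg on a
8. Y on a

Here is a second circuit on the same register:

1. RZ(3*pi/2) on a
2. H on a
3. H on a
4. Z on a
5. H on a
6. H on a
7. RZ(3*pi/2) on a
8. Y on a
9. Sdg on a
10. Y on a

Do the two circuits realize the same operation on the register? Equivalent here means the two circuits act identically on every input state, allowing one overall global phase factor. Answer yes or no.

Yes — the two circuits implement the same unitary up to a global phase.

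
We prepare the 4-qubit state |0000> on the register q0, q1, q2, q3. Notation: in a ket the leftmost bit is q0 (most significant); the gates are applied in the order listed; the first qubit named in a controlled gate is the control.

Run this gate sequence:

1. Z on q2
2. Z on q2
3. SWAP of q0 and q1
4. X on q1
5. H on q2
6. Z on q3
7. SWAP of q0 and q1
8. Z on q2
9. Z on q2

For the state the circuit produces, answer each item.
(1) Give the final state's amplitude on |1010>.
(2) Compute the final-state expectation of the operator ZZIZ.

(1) |1010> carries amplitude sqrt(2)/2 in the final state.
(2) In the final state, ZZIZ has expectation -1.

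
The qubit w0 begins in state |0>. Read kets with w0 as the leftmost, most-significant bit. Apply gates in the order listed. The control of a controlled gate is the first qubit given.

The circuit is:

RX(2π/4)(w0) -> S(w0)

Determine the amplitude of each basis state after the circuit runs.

The resulting statevector has amplitude sqrt(2)/2 on |0>, sqrt(2)/2 on |1>.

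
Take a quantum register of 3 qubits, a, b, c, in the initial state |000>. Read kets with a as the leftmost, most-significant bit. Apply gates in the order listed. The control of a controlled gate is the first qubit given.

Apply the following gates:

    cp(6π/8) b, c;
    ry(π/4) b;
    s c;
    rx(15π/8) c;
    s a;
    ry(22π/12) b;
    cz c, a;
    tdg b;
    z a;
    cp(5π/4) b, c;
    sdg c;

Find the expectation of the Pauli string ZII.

The expectation value of ZII is 1.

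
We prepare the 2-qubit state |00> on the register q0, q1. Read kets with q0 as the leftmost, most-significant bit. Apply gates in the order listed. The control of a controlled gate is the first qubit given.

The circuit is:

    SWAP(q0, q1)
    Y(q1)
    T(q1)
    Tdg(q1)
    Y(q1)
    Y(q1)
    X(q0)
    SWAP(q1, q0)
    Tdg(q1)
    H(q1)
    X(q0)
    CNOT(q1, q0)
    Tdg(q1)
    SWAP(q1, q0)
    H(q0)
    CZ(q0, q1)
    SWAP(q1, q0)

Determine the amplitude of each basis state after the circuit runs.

The resulting statevector has amplitude exp(I*pi/4)/2 on |00>, exp(I*pi/4)/2 on |01>, -1/2 on |10>, -1/2 on |11>. Key observation: gates 2-5 undo each other exactly, leaving only the rest of the circuit to track.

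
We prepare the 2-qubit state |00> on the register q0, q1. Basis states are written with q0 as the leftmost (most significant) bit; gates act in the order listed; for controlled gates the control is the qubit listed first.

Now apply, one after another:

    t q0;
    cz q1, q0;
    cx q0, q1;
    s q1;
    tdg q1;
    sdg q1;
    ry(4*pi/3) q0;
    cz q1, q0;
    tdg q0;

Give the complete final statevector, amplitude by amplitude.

The resulting statevector has amplitude -1/2 on |00>, 0 on |01>, -sqrt(3)*exp(3*I*pi/4)/2 on |10>, 0 on |11>.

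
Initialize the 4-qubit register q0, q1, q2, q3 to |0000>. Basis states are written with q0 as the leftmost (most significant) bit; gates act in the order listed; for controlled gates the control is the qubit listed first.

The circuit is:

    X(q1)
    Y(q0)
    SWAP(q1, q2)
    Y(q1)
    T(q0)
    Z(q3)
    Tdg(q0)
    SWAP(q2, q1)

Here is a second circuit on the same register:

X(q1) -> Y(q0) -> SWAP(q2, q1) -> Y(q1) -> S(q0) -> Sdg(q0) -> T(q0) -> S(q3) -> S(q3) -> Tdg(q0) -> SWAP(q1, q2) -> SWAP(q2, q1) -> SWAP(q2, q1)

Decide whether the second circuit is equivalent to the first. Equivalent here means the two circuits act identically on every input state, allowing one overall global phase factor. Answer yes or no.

Yes — the two circuits implement the same unitary up to a global phase.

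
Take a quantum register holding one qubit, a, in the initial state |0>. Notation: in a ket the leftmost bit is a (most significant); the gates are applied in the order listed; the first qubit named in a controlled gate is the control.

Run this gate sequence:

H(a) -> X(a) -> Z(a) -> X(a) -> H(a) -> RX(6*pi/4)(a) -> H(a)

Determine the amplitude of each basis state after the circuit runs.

After the circuit, the state carries amplitude 1/2 + I/2 on |0>, -1/2 + I/2 on |1>.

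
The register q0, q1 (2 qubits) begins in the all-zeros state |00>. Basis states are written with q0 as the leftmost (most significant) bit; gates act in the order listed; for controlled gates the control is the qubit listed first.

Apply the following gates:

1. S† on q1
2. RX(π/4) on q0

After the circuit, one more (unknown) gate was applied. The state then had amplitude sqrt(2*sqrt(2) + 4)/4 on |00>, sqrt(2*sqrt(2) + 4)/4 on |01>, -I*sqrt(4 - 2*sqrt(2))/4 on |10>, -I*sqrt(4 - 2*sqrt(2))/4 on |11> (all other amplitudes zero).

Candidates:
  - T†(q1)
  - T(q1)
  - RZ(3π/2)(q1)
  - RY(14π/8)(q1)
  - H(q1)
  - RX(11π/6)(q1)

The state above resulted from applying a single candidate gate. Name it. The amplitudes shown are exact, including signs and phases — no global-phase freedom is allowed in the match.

It was H(q1) that produced the state shown.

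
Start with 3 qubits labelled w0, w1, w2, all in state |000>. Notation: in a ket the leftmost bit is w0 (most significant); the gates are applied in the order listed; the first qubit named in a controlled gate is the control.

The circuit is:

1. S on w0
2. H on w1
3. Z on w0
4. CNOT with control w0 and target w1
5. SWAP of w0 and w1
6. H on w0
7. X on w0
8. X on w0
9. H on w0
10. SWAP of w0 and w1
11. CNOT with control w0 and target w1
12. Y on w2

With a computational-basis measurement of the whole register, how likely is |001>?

The probability of measuring |001> is 1/2.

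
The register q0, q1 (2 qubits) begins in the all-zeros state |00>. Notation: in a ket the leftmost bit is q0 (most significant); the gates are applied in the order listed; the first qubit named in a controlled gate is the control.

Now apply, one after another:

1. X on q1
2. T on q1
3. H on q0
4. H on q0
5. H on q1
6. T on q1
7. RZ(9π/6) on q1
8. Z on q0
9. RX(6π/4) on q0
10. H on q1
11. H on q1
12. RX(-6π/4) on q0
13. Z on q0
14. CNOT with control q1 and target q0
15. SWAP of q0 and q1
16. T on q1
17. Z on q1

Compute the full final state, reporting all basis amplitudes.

The final amplitudes are -sqrt(2)*I/2 on |00>, 0 on |01>, 0 on |10>, -sqrt(2)*I/2 on |11>. Key observation: steps 8-13 multiply out to the identity, so the circuit reduces to the remaining gates.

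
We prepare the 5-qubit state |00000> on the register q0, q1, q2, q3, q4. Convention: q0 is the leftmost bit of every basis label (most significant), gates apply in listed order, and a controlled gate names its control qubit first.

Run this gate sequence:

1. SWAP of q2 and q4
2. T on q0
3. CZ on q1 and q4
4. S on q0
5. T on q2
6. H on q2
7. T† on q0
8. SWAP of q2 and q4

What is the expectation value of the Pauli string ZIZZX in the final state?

The expectation value of ZIZZX is 1.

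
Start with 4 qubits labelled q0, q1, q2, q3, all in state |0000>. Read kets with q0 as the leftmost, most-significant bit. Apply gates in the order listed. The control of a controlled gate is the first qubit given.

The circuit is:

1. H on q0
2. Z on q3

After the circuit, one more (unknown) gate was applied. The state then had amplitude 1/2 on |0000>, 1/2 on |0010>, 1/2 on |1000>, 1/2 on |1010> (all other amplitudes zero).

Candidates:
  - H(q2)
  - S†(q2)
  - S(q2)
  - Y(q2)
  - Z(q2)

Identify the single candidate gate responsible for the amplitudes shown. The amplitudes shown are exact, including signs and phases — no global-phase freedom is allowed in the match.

The applied gate was H(q2).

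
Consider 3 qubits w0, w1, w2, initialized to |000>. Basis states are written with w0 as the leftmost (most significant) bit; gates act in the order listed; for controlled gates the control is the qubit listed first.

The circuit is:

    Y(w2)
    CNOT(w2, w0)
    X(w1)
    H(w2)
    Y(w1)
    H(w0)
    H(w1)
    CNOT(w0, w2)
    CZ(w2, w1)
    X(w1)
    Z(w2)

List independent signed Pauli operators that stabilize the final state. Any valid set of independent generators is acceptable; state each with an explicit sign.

One valid set of independent stabilizer generators is +XII, +IXZ, -IZX (any independent generating set of the same group is equally correct).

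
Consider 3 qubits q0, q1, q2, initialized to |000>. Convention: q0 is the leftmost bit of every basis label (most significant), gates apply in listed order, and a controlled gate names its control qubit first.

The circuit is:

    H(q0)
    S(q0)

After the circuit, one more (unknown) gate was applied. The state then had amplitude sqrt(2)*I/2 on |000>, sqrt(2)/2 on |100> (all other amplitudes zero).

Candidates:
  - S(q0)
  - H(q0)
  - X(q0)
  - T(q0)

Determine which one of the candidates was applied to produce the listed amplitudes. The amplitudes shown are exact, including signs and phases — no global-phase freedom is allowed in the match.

It was X(q0) that produced the state shown.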